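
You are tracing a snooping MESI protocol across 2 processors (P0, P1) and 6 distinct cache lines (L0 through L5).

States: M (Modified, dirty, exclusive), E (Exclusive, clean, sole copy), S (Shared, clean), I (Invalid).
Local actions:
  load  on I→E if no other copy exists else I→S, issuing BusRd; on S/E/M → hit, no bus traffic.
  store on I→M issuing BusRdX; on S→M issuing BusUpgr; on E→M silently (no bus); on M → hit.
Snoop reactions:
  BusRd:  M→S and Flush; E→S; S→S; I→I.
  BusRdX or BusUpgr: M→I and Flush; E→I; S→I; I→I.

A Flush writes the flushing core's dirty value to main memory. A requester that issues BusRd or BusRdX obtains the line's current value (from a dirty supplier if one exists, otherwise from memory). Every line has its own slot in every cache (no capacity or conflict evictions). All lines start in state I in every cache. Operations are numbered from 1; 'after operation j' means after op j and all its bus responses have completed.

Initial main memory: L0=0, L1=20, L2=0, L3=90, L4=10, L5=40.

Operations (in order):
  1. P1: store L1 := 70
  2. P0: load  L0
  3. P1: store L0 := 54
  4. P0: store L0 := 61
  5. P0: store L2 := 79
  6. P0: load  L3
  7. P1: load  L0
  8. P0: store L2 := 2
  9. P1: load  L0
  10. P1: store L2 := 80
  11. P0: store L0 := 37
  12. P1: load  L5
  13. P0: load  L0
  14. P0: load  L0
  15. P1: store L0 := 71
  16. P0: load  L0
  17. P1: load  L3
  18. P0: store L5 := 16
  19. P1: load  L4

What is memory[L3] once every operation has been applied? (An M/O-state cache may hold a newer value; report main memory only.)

1. P1: store L1 := 70  bus=[BusRdX]  L1: P0=I P1=M  mem[L1]=20
2. P0: load  L0  bus=[BusRd]  L0: P0=E P1=I  mem[L0]=0
3. P1: store L0 := 54  bus=[BusRdX]  L0: P0=I P1=M  mem[L0]=0
4. P0: store L0 := 61  bus=[BusRdX,Flush]  L0: P0=M P1=I  mem[L0]=54
5. P0: store L2 := 79  bus=[BusRdX]  L2: P0=M P1=I  mem[L2]=0
6. P0: load  L3  bus=[BusRd]  L3: P0=E P1=I  mem[L3]=90
7. P1: load  L0  bus=[BusRd,Flush]  L0: P0=S P1=S  mem[L0]=61
8. P0: store L2 := 2  bus=[-]  L2: P0=M P1=I  mem[L2]=0
9. P1: load  L0  bus=[-]  L0: P0=S P1=S  mem[L0]=61
10. P1: store L2 := 80  bus=[BusRdX,Flush]  L2: P0=I P1=M  mem[L2]=2
11. P0: store L0 := 37  bus=[BusUpgr]  L0: P0=M P1=I  mem[L0]=61
12. P1: load  L5  bus=[BusRd]  L5: P0=I P1=E  mem[L5]=40
13. P0: load  L0  bus=[-]  L0: P0=M P1=I  mem[L0]=61
14. P0: load  L0  bus=[-]  L0: P0=M P1=I  mem[L0]=61
15. P1: store L0 := 71  bus=[BusRdX,Flush]  L0: P0=I P1=M  mem[L0]=37
16. P0: load  L0  bus=[BusRd,Flush]  L0: P0=S P1=S  mem[L0]=71
17. P1: load  L3  bus=[BusRd]  L3: P0=S P1=S  mem[L3]=90
18. P0: store L5 := 16  bus=[BusRdX]  L5: P0=M P1=I  mem[L5]=40
19. P1: load  L4  bus=[BusRd]  L4: P0=I P1=E  mem[L4]=10

memory[L3] = 90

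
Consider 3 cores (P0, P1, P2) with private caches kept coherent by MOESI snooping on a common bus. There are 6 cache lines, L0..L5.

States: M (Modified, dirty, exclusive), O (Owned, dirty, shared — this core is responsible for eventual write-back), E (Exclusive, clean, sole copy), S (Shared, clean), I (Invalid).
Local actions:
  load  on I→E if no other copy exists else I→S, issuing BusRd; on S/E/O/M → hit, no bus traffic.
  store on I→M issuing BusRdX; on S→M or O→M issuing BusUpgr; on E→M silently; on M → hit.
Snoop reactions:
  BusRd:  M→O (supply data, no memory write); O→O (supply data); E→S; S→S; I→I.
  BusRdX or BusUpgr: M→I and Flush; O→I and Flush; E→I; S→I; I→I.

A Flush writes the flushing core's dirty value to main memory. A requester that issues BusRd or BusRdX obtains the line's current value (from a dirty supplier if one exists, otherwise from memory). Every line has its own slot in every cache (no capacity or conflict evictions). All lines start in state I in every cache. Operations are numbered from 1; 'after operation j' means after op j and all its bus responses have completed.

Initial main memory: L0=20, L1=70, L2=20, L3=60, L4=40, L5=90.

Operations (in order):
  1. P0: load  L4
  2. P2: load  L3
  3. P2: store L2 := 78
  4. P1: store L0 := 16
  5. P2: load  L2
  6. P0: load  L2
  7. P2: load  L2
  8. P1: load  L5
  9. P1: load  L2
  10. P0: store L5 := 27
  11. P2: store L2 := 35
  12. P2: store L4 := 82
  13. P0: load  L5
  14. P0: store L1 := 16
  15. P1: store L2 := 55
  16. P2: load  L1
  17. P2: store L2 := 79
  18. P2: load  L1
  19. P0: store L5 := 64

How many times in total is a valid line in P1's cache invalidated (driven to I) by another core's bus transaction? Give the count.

invalidations = 3

  op1 P0: load  L4 → E/I/I on L4; bus BusRd; mem=40
  op2 P2: load  L3 → I/I/E on L3; bus BusRd; mem=60
  op3 P2: store L2 := 78 → I/I/M on L2; bus BusRdX; mem=20
  op4 P1: store L0 := 16 → I/M/I on L0; bus BusRdX; mem=20
  op5 P2: load  L2 → I/I/M on L2; bus (none); mem=20
  op6 P0: load  L2 → S/I/O on L2; bus BusRd; mem=20
  op7 P2: load  L2 → S/I/O on L2; bus (none); mem=20
  op8 P1: load  L5 → I/E/I on L5; bus BusRd; mem=90
  op9 P1: load  L2 → S/S/O on L2; bus BusRd; mem=20
  op10 P0: store L5 := 27 → M/I/I on L5; bus BusRdX; mem=90
  op11 P2: store L2 := 35 → I/I/M on L2; bus BusUpgr; mem=20
  op12 P2: store L4 := 82 → I/I/M on L4; bus BusRdX; mem=40
  op13 P0: load  L5 → M/I/I on L5; bus (none); mem=90
  op14 P0: store L1 := 16 → M/I/I on L1; bus BusRdX; mem=70
  op15 P1: store L2 := 55 → I/M/I on L2; bus BusRdX Flush; mem=35
  op16 P2: load  L1 → O/I/S on L1; bus BusRd; mem=70
  op17 P2: store L2 := 79 → I/I/M on L2; bus BusRdX Flush; mem=55
  op18 P2: load  L1 → O/I/S on L1; bus (none); mem=70
  op19 P0: store L5 := 64 → M/I/I on L5; bus (none); mem=90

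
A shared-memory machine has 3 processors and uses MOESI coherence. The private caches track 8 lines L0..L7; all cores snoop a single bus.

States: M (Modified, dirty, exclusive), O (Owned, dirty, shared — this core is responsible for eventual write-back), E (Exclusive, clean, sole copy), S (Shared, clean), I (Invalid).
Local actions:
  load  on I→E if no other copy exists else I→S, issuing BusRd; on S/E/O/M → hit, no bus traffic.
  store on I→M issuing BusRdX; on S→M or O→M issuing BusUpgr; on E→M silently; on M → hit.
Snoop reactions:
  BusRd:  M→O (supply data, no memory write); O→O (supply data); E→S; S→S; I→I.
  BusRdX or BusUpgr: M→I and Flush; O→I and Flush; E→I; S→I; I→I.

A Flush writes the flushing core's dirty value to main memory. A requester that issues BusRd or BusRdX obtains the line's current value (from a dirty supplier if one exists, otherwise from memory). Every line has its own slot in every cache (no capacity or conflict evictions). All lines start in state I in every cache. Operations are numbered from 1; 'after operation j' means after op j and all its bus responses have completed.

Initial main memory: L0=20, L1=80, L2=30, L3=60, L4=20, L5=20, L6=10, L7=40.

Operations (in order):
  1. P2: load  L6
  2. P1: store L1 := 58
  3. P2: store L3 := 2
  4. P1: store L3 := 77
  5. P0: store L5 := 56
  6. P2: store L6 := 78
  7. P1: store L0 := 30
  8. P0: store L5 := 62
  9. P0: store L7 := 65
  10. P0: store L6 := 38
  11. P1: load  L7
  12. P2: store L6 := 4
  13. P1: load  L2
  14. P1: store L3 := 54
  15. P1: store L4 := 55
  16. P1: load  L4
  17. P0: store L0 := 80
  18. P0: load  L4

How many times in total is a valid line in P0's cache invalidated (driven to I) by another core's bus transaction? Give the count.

[1] P2: load  L6 | P0:I, P1:I, P2:E(10) | bus: BusRd
[2] P1: store L1 := 58 | P0:I, P1:M(58), P2:I | bus: BusRdX
[3] P2: store L3 := 2 | P0:I, P1:I, P2:M(2) | bus: BusRdX
[4] P1: store L3 := 77 | P0:I, P1:M(77), P2:I | bus: BusRdX,Flush
[5] P0: store L5 := 56 | P0:M(56), P1:I, P2:I | bus: BusRdX
[6] P2: store L6 := 78 | P0:I, P1:I, P2:M(78) | bus: none
[7] P1: store L0 := 30 | P0:I, P1:M(30), P2:I | bus: BusRdX
[8] P0: store L5 := 62 | P0:M(62), P1:I, P2:I | bus: none
[9] P0: store L7 := 65 | P0:M(65), P1:I, P2:I | bus: BusRdX
[10] P0: store L6 := 38 | P0:M(38), P1:I, P2:I | bus: BusRdX,Flush
[11] P1: load  L7 | P0:O(65), P1:S(65), P2:I | bus: BusRd
[12] P2: store L6 := 4 | P0:I, P1:I, P2:M(4) | bus: BusRdX,Flush
[13] P1: load  L2 | P0:I, P1:E(30), P2:I | bus: BusRd
[14] P1: store L3 := 54 | P0:I, P1:M(54), P2:I | bus: none
[15] P1: store L4 := 55 | P0:I, P1:M(55), P2:I | bus: BusRdX
[16] P1: load  L4 | P0:I, P1:M(55), P2:I | bus: none
[17] P0: store L0 := 80 | P0:M(80), P1:I, P2:I | bus: BusRdX,Flush
[18] P0: load  L4 | P0:S(55), P1:O(55), P2:I | bus: BusRd

invalidations = 1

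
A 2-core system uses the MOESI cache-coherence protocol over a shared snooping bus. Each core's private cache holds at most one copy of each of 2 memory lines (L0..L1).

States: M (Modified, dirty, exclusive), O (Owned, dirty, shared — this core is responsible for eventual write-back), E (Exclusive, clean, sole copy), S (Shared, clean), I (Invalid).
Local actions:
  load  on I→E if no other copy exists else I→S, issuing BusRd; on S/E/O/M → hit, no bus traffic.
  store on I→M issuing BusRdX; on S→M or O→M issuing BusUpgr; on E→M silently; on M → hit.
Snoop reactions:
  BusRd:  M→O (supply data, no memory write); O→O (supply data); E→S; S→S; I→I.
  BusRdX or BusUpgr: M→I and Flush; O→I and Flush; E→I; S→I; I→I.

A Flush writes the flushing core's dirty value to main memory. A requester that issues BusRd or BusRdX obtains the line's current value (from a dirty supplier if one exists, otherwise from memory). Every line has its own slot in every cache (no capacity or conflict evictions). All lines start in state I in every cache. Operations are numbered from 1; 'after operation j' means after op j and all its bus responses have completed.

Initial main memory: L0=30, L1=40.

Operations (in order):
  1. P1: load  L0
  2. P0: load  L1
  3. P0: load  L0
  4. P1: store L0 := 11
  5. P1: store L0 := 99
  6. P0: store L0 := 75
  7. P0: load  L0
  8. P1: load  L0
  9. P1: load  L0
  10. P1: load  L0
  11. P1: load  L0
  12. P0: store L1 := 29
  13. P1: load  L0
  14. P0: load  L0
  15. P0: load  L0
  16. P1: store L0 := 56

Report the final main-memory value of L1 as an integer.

1. P1: load  L0  bus=[BusRd]  L0: P0=I P1=E  mem[L0]=30
2. P0: load  L1  bus=[BusRd]  L1: P0=E P1=I  mem[L1]=40
3. P0: load  L0  bus=[BusRd]  L0: P0=S P1=S  mem[L0]=30
4. P1: store L0 := 11  bus=[BusUpgr]  L0: P0=I P1=M  mem[L0]=30
5. P1: store L0 := 99  bus=[-]  L0: P0=I P1=M  mem[L0]=30
6. P0: store L0 := 75  bus=[BusRdX,Flush]  L0: P0=M P1=I  mem[L0]=99
7. P0: load  L0  bus=[-]  L0: P0=M P1=I  mem[L0]=99
8. P1: load  L0  bus=[BusRd]  L0: P0=O P1=S  mem[L0]=99
9. P1: load  L0  bus=[-]  L0: P0=O P1=S  mem[L0]=99
10. P1: load  L0  bus=[-]  L0: P0=O P1=S  mem[L0]=99
11. P1: load  L0  bus=[-]  L0: P0=O P1=S  mem[L0]=99
12. P0: store L1 := 29  bus=[-]  L1: P0=M P1=I  mem[L1]=40
13. P1: load  L0  bus=[-]  L0: P0=O P1=S  mem[L0]=99
14. P0: load  L0  bus=[-]  L0: P0=O P1=S  mem[L0]=99
15. P0: load  L0  bus=[-]  L0: P0=O P1=S  mem[L0]=99
16. P1: store L0 := 56  bus=[BusUpgr,Flush]  L0: P0=I P1=M  mem[L0]=75

memory[L1] = 40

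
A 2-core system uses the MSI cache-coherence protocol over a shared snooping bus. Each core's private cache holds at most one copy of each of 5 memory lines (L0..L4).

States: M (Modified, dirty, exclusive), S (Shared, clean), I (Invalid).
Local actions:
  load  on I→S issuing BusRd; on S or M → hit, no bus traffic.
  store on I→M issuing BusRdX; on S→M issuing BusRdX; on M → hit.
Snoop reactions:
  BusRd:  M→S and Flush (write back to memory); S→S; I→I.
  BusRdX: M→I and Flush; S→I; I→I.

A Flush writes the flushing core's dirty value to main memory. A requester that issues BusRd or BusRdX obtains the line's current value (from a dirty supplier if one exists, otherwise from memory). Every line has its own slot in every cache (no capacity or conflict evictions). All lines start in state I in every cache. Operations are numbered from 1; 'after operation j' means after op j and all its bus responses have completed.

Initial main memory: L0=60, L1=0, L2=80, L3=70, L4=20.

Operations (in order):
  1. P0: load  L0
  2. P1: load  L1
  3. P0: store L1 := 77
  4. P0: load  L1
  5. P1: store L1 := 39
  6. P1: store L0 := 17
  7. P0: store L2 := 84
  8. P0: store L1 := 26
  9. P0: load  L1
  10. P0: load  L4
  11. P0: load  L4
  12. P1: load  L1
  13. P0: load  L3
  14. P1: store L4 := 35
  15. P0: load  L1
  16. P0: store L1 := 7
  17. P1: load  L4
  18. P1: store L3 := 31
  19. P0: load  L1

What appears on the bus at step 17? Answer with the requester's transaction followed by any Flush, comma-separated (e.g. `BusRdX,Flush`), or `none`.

  op1 P0: load  L0 → S/I on L0; bus BusRd; mem=60
  op2 P1: load  L1 → I/S on L1; bus BusRd; mem=0
  op3 P0: store L1 := 77 → M/I on L1; bus BusRdX; mem=0
  op4 P0: load  L1 → M/I on L1; bus (none); mem=0
  op5 P1: store L1 := 39 → I/M on L1; bus BusRdX Flush; mem=77
  op6 P1: store L0 := 17 → I/M on L0; bus BusRdX; mem=60
  op7 P0: store L2 := 84 → M/I on L2; bus BusRdX; mem=80
  op8 P0: store L1 := 26 → M/I on L1; bus BusRdX Flush; mem=39
  op9 P0: load  L1 → M/I on L1; bus (none); mem=39
  op10 P0: load  L4 → S/I on L4; bus BusRd; mem=20
  op11 P0: load  L4 → S/I on L4; bus (none); mem=20
  op12 P1: load  L1 → S/S on L1; bus BusRd Flush; mem=26
  op13 P0: load  L3 → S/I on L3; bus BusRd; mem=70
  op14 P1: store L4 := 35 → I/M on L4; bus BusRdX; mem=20
  op15 P0: load  L1 → S/S on L1; bus (none); mem=26
  op16 P0: store L1 := 7 → M/I on L1; bus BusRdX; mem=26
  op17 P1: load  L4 → I/M on L4; bus (none); mem=20
  op18 P1: store L3 := 31 → I/M on L3; bus BusRdX; mem=70
  op19 P0: load  L1 → M/I on L1; bus (none); mem=26

bus = none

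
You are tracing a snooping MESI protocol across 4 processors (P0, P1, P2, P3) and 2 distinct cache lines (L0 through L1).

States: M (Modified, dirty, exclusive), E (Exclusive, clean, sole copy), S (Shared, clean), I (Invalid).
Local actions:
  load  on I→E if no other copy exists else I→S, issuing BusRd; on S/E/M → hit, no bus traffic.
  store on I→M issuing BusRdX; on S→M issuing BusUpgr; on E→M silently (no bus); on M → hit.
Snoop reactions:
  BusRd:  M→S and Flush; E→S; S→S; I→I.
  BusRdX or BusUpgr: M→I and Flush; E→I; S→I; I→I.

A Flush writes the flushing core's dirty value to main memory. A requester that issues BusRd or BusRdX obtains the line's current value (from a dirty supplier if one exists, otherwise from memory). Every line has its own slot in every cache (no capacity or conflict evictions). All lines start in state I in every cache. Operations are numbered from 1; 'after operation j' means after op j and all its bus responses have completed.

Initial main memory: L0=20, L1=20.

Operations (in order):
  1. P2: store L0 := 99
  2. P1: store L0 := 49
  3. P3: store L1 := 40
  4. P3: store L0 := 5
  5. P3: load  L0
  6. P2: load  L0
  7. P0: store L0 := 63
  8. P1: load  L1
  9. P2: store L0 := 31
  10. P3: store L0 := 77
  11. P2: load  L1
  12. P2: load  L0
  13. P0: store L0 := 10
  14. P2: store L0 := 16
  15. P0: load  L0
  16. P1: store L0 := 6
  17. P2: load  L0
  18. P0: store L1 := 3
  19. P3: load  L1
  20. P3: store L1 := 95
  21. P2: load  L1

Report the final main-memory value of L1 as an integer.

[1] P2: store L0 := 99 | P0:I, P1:I, P2:M(99), P3:I | bus: BusRdX
[2] P1: store L0 := 49 | P0:I, P1:M(49), P2:I, P3:I | bus: BusRdX,Flush
[3] P3: store L1 := 40 | P0:I, P1:I, P2:I, P3:M(40) | bus: BusRdX
[4] P3: store L0 := 5 | P0:I, P1:I, P2:I, P3:M(5) | bus: BusRdX,Flush
[5] P3: load  L0 | P0:I, P1:I, P2:I, P3:M(5) | bus: none
[6] P2: load  L0 | P0:I, P1:I, P2:S(5), P3:S(5) | bus: BusRd,Flush
[7] P0: store L0 := 63 | P0:M(63), P1:I, P2:I, P3:I | bus: BusRdX
[8] P1: load  L1 | P0:I, P1:S(40), P2:I, P3:S(40) | bus: BusRd,Flush
[9] P2: store L0 := 31 | P0:I, P1:I, P2:M(31), P3:I | bus: BusRdX,Flush
[10] P3: store L0 := 77 | P0:I, P1:I, P2:I, P3:M(77) | bus: BusRdX,Flush
[11] P2: load  L1 | P0:I, P1:S(40), P2:S(40), P3:S(40) | bus: BusRd
[12] P2: load  L0 | P0:I, P1:I, P2:S(77), P3:S(77) | bus: BusRd,Flush
[13] P0: store L0 := 10 | P0:M(10), P1:I, P2:I, P3:I | bus: BusRdX
[14] P2: store L0 := 16 | P0:I, P1:I, P2:M(16), P3:I | bus: BusRdX,Flush
[15] P0: load  L0 | P0:S(16), P1:I, P2:S(16), P3:I | bus: BusRd,Flush
[16] P1: store L0 := 6 | P0:I, P1:M(6), P2:I, P3:I | bus: BusRdX
[17] P2: load  L0 | P0:I, P1:S(6), P2:S(6), P3:I | bus: BusRd,Flush
[18] P0: store L1 := 3 | P0:M(3), P1:I, P2:I, P3:I | bus: BusRdX
[19] P3: load  L1 | P0:S(3), P1:I, P2:I, P3:S(3) | bus: BusRd,Flush
[20] P3: store L1 := 95 | P0:I, P1:I, P2:I, P3:M(95) | bus: BusUpgr
[21] P2: load  L1 | P0:I, P1:I, P2:S(95), P3:S(95) | bus: BusRd,Flush

memory[L1] = 95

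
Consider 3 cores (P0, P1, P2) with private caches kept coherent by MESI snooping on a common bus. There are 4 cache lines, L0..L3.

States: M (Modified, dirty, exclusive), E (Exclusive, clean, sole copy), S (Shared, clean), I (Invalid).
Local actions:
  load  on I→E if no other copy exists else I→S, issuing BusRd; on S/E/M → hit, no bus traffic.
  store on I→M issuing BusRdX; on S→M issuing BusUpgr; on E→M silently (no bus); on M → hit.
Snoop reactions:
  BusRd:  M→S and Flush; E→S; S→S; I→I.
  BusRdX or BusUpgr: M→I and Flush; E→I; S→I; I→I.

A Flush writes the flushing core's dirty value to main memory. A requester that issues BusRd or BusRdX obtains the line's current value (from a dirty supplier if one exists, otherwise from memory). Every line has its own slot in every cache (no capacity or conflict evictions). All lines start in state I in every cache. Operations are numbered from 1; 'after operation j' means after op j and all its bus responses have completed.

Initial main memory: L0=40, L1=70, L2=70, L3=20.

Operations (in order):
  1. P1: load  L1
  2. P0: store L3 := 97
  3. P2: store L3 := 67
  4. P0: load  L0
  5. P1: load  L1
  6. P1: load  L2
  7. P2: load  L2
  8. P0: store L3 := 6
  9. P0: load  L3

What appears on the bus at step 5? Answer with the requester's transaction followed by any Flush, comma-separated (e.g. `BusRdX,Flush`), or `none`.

bus = none

1. P1: load  L1  bus=[BusRd]  L1: P0=I P1=E P2=I  mem[L1]=70
2. P0: store L3 := 97  bus=[BusRdX]  L3: P0=M P1=I P2=I  mem[L3]=20
3. P2: store L3 := 67  bus=[BusRdX,Flush]  L3: P0=I P1=I P2=M  mem[L3]=97
4. P0: load  L0  bus=[BusRd]  L0: P0=E P1=I P2=I  mem[L0]=40
5. P1: load  L1  bus=[-]  L1: P0=I P1=E P2=I  mem[L1]=70
6. P1: load  L2  bus=[BusRd]  L2: P0=I P1=E P2=I  mem[L2]=70
7. P2: load  L2  bus=[BusRd]  L2: P0=I P1=S P2=S  mem[L2]=70
8. P0: store L3 := 6  bus=[BusRdX,Flush]  L3: P0=M P1=I P2=I  mem[L3]=67
9. P0: load  L3  bus=[-]  L3: P0=M P1=I P2=I  mem[L3]=67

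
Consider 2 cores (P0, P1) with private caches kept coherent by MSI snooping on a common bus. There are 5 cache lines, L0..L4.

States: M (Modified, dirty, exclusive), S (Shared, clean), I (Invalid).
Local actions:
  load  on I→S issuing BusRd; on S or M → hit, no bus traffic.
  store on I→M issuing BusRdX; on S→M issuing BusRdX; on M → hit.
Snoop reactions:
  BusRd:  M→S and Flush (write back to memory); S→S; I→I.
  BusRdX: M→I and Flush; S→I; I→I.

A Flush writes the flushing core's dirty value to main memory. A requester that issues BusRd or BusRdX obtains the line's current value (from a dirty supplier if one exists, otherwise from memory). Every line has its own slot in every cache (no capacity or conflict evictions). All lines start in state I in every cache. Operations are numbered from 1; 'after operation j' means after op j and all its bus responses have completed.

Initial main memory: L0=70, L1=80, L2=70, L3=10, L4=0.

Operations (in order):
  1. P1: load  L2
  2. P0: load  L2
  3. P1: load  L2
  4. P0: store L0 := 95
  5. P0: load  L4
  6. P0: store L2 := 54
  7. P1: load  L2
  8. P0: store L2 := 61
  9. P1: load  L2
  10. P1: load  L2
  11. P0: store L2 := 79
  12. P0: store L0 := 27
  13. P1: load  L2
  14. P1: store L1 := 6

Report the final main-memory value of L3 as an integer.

[1] P1: load  L2 | P0:I, P1:S(70) | bus: BusRd
[2] P0: load  L2 | P0:S(70), P1:S(70) | bus: BusRd
[3] P1: load  L2 | P0:S(70), P1:S(70) | bus: none
[4] P0: store L0 := 95 | P0:M(95), P1:I | bus: BusRdX
[5] P0: load  L4 | P0:S(0), P1:I | bus: BusRd
[6] P0: store L2 := 54 | P0:M(54), P1:I | bus: BusRdX
[7] P1: load  L2 | P0:S(54), P1:S(54) | bus: BusRd,Flush
[8] P0: store L2 := 61 | P0:M(61), P1:I | bus: BusRdX
[9] P1: load  L2 | P0:S(61), P1:S(61) | bus: BusRd,Flush
[10] P1: load  L2 | P0:S(61), P1:S(61) | bus: none
[11] P0: store L2 := 79 | P0:M(79), P1:I | bus: BusRdX
[12] P0: store L0 := 27 | P0:M(27), P1:I | bus: none
[13] P1: load  L2 | P0:S(79), P1:S(79) | bus: BusRd,Flush
[14] P1: store L1 := 6 | P0:I, P1:M(6) | bus: BusRdX

memory[L3] = 10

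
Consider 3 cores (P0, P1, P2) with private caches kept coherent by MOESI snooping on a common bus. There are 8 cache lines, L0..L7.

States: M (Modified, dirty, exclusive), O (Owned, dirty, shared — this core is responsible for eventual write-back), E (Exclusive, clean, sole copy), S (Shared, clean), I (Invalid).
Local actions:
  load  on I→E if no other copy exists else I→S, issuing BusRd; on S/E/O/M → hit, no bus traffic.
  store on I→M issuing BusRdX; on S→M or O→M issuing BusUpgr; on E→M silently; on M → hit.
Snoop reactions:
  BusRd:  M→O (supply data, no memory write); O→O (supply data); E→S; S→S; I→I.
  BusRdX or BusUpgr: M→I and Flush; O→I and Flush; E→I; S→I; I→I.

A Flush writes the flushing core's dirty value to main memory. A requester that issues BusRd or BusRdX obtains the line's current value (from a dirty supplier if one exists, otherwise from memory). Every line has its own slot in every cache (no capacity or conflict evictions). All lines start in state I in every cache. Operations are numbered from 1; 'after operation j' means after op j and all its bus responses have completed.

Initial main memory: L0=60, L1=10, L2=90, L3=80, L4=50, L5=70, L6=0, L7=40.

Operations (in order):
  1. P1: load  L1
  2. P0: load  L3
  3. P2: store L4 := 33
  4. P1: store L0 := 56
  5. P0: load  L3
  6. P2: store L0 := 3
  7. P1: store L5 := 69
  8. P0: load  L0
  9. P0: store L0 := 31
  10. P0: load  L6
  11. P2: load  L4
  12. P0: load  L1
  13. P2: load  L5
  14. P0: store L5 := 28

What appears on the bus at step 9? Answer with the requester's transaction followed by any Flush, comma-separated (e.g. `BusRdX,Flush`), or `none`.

  op1 P1: load  L1 → I/E/I on L1; bus BusRd; mem=10
  op2 P0: load  L3 → E/I/I on L3; bus BusRd; mem=80
  op3 P2: store L4 := 33 → I/I/M on L4; bus BusRdX; mem=50
  op4 P1: store L0 := 56 → I/M/I on L0; bus BusRdX; mem=60
  op5 P0: load  L3 → E/I/I on L3; bus (none); mem=80
  op6 P2: store L0 := 3 → I/I/M on L0; bus BusRdX Flush; mem=56
  op7 P1: store L5 := 69 → I/M/I on L5; bus BusRdX; mem=70
  op8 P0: load  L0 → S/I/O on L0; bus BusRd; mem=56
  op9 P0: store L0 := 31 → M/I/I on L0; bus BusUpgr Flush; mem=3
  op10 P0: load  L6 → E/I/I on L6; bus BusRd; mem=0
  op11 P2: load  L4 → I/I/M on L4; bus (none); mem=50
  op12 P0: load  L1 → S/S/I on L1; bus BusRd; mem=10
  op13 P2: load  L5 → I/O/S on L5; bus BusRd; mem=70
  op14 P0: store L5 := 28 → M/I/I on L5; bus BusRdX Flush; mem=69

bus = BusUpgr,Flush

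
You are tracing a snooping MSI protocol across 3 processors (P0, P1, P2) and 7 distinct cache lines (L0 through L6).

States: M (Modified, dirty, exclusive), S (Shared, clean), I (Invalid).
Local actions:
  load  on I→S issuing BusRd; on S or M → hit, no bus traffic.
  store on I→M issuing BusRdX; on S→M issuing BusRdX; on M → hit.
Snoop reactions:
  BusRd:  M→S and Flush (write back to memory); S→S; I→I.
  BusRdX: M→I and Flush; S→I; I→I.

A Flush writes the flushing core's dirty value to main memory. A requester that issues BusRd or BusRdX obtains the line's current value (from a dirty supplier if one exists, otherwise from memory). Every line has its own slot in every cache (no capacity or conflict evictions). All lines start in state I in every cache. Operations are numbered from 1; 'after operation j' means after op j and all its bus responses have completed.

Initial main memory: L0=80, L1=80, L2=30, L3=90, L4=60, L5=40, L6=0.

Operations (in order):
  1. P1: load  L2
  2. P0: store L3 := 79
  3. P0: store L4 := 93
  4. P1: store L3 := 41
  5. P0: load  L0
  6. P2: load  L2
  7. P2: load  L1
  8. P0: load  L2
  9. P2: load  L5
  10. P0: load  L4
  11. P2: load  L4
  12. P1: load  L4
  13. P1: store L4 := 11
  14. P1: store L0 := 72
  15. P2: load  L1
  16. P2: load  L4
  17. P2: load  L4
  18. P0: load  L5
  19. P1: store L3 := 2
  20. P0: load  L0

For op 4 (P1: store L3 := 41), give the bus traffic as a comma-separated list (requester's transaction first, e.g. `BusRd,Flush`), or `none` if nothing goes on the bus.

bus = BusRdX,Flush

[1] P1: load  L2 | P0:I, P1:S(30), P2:I | bus: BusRd
[2] P0: store L3 := 79 | P0:M(79), P1:I, P2:I | bus: BusRdX
[3] P0: store L4 := 93 | P0:M(93), P1:I, P2:I | bus: BusRdX
[4] P1: store L3 := 41 | P0:I, P1:M(41), P2:I | bus: BusRdX,Flush
[5] P0: load  L0 | P0:S(80), P1:I, P2:I | bus: BusRd
[6] P2: load  L2 | P0:I, P1:S(30), P2:S(30) | bus: BusRd
[7] P2: load  L1 | P0:I, P1:I, P2:S(80) | bus: BusRd
[8] P0: load  L2 | P0:S(30), P1:S(30), P2:S(30) | bus: BusRd
[9] P2: load  L5 | P0:I, P1:I, P2:S(40) | bus: BusRd
[10] P0: load  L4 | P0:M(93), P1:I, P2:I | bus: none
[11] P2: load  L4 | P0:S(93), P1:I, P2:S(93) | bus: BusRd,Flush
[12] P1: load  L4 | P0:S(93), P1:S(93), P2:S(93) | bus: BusRd
[13] P1: store L4 := 11 | P0:I, P1:M(11), P2:I | bus: BusRdX
[14] P1: store L0 := 72 | P0:I, P1:M(72), P2:I | bus: BusRdX
[15] P2: load  L1 | P0:I, P1:I, P2:S(80) | bus: none
[16] P2: load  L4 | P0:I, P1:S(11), P2:S(11) | bus: BusRd,Flush
[17] P2: load  L4 | P0:I, P1:S(11), P2:S(11) | bus: none
[18] P0: load  L5 | P0:S(40), P1:I, P2:S(40) | bus: BusRd
[19] P1: store L3 := 2 | P0:I, P1:M(2), P2:I | bus: none
[20] P0: load  L0 | P0:S(72), P1:S(72), P2:I | bus: BusRd,Flush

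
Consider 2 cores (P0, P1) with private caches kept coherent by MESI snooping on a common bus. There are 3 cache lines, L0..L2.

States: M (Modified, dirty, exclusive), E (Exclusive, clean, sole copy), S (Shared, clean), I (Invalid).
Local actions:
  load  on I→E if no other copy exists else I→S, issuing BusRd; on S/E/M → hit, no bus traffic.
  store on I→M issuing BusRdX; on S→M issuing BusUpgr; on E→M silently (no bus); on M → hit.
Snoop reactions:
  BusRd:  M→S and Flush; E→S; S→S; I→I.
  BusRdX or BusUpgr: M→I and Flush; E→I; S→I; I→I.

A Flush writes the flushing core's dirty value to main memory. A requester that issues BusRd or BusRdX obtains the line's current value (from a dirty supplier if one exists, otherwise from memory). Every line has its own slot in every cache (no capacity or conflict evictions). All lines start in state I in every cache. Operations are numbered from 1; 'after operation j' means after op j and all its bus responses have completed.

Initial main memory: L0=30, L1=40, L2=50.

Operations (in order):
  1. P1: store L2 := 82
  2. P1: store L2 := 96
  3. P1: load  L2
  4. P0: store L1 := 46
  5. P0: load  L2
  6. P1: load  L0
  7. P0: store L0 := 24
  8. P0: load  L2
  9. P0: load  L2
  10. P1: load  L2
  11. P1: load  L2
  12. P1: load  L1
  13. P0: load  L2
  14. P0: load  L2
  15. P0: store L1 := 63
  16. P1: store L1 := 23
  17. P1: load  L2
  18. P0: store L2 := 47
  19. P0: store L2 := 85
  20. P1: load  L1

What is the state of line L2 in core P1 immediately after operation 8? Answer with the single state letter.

  op1 P1: store L2 := 82 → I/M on L2; bus BusRdX; mem=50
  op2 P1: store L2 := 96 → I/M on L2; bus (none); mem=50
  op3 P1: load  L2 → I/M on L2; bus (none); mem=50
  op4 P0: store L1 := 46 → M/I on L1; bus BusRdX; mem=40
  op5 P0: load  L2 → S/S on L2; bus BusRd Flush; mem=96
  op6 P1: load  L0 → I/E on L0; bus BusRd; mem=30
  op7 P0: store L0 := 24 → M/I on L0; bus BusRdX; mem=30
  op8 P0: load  L2 → S/S on L2; bus (none); mem=96
  op9 P0: load  L2 → S/S on L2; bus (none); mem=96
  op10 P1: load  L2 → S/S on L2; bus (none); mem=96
  op11 P1: load  L2 → S/S on L2; bus (none); mem=96
  op12 P1: load  L1 → S/S on L1; bus BusRd Flush; mem=46
  op13 P0: load  L2 → S/S on L2; bus (none); mem=96
  op14 P0: load  L2 → S/S on L2; bus (none); mem=96
  op15 P0: store L1 := 63 → M/I on L1; bus BusUpgr; mem=46
  op16 P1: store L1 := 23 → I/M on L1; bus BusRdX Flush; mem=63
  op17 P1: load  L2 → S/S on L2; bus (none); mem=96
  op18 P0: store L2 := 47 → M/I on L2; bus BusUpgr; mem=96
  op19 P0: store L2 := 85 → M/I on L2; bus (none); mem=96
  op20 P1: load  L1 → I/M on L1; bus (none); mem=63

state = S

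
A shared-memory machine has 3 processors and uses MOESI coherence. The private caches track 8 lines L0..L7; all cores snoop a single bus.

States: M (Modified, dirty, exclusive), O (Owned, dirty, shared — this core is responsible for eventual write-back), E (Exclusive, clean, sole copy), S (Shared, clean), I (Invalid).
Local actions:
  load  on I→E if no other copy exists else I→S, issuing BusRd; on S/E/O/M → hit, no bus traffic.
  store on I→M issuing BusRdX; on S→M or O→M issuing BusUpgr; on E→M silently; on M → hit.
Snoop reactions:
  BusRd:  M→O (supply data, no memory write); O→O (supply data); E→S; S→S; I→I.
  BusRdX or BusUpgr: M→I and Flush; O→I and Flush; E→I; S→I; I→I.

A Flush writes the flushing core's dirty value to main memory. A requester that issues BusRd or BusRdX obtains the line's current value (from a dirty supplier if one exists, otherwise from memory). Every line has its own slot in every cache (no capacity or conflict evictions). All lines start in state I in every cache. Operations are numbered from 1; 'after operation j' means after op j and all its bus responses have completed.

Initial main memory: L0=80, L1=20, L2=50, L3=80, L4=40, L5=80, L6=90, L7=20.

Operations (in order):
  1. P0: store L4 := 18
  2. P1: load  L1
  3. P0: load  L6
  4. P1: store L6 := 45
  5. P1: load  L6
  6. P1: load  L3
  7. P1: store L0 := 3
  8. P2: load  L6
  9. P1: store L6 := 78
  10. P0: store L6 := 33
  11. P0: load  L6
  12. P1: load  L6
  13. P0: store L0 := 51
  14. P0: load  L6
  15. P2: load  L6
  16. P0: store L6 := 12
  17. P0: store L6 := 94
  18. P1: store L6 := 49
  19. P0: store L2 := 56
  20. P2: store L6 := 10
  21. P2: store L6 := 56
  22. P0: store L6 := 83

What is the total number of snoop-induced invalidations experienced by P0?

1. P0: store L4 := 18  bus=[BusRdX]  L4: P0=M P1=I P2=I  mem[L4]=40
2. P1: load  L1  bus=[BusRd]  L1: P0=I P1=E P2=I  mem[L1]=20
3. P0: load  L6  bus=[BusRd]  L6: P0=E P1=I P2=I  mem[L6]=90
4. P1: store L6 := 45  bus=[BusRdX]  L6: P0=I P1=M P2=I  mem[L6]=90
5. P1: load  L6  bus=[-]  L6: P0=I P1=M P2=I  mem[L6]=90
6. P1: load  L3  bus=[BusRd]  L3: P0=I P1=E P2=I  mem[L3]=80
7. P1: store L0 := 3  bus=[BusRdX]  L0: P0=I P1=M P2=I  mem[L0]=80
8. P2: load  L6  bus=[BusRd]  L6: P0=I P1=O P2=S  mem[L6]=90
9. P1: store L6 := 78  bus=[BusUpgr]  L6: P0=I P1=M P2=I  mem[L6]=90
10. P0: store L6 := 33  bus=[BusRdX,Flush]  L6: P0=M P1=I P2=I  mem[L6]=78
11. P0: load  L6  bus=[-]  L6: P0=M P1=I P2=I  mem[L6]=78
12. P1: load  L6  bus=[BusRd]  L6: P0=O P1=S P2=I  mem[L6]=78
13. P0: store L0 := 51  bus=[BusRdX,Flush]  L0: P0=M P1=I P2=I  mem[L0]=3
14. P0: load  L6  bus=[-]  L6: P0=O P1=S P2=I  mem[L6]=78
15. P2: load  L6  bus=[BusRd]  L6: P0=O P1=S P2=S  mem[L6]=78
16. P0: store L6 := 12  bus=[BusUpgr]  L6: P0=M P1=I P2=I  mem[L6]=78
17. P0: store L6 := 94  bus=[-]  L6: P0=M P1=I P2=I  mem[L6]=78
18. P1: store L6 := 49  bus=[BusRdX,Flush]  L6: P0=I P1=M P2=I  mem[L6]=94
19. P0: store L2 := 56  bus=[BusRdX]  L2: P0=M P1=I P2=I  mem[L2]=50
20. P2: store L6 := 10  bus=[BusRdX,Flush]  L6: P0=I P1=I P2=M  mem[L6]=49
21. P2: store L6 := 56  bus=[-]  L6: P0=I P1=I P2=M  mem[L6]=49
22. P0: store L6 := 83  bus=[BusRdX,Flush]  L6: P0=M P1=I P2=I  mem[L6]=56

invalidations = 2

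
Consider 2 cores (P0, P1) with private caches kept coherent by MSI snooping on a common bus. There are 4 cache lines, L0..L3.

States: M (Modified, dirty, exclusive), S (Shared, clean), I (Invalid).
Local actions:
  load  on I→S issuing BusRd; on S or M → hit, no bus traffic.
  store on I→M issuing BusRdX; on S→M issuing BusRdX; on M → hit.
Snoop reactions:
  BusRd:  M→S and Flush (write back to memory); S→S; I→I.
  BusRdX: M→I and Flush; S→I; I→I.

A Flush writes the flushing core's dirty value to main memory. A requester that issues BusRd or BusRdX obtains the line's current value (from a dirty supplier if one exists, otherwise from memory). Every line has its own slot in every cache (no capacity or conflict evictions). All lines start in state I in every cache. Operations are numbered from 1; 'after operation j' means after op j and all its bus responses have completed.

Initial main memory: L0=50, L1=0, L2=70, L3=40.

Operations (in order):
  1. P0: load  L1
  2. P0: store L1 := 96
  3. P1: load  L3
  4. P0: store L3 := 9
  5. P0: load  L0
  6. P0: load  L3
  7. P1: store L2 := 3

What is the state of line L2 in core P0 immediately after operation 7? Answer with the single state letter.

1. P0: load  L1  bus=[BusRd]  L1: P0=S P1=I  mem[L1]=0
2. P0: store L1 := 96  bus=[BusRdX]  L1: P0=M P1=I  mem[L1]=0
3. P1: load  L3  bus=[BusRd]  L3: P0=I P1=S  mem[L3]=40
4. P0: store L3 := 9  bus=[BusRdX]  L3: P0=M P1=I  mem[L3]=40
5. P0: load  L0  bus=[BusRd]  L0: P0=S P1=I  mem[L0]=50
6. P0: load  L3  bus=[-]  L3: P0=M P1=I  mem[L3]=40
7. P1: store L2 := 3  bus=[BusRdX]  L2: P0=I P1=M  mem[L2]=70

state = I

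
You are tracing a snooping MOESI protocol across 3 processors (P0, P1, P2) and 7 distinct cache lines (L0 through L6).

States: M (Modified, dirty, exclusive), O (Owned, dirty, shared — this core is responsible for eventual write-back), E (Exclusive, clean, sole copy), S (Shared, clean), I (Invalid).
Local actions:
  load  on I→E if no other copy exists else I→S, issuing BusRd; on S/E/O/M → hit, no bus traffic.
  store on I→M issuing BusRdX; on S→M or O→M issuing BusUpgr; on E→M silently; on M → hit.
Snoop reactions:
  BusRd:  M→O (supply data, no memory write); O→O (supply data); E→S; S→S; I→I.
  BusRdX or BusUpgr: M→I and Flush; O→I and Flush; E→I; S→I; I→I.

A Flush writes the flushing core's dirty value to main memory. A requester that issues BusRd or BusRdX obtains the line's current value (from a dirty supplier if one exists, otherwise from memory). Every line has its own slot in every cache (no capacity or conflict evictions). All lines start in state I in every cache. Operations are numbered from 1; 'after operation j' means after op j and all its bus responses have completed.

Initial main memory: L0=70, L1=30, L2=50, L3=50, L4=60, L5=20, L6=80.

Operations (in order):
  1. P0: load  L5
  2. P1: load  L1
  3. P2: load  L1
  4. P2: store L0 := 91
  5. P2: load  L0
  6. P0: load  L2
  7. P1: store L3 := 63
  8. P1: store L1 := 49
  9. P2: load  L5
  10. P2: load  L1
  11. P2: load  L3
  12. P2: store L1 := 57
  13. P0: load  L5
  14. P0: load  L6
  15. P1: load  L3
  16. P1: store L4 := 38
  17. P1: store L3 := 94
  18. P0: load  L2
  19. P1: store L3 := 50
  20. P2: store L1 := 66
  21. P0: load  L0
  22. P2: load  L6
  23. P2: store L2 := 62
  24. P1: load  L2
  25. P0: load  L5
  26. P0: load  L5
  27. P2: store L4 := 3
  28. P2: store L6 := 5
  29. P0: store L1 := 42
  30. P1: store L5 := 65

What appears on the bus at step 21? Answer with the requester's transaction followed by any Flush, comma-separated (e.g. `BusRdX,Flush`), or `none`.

step 1: P0: load  L5  ⟶  EII  (L5)  txn=BusRd  M[L5]=20
step 2: P1: load  L1  ⟶  IEI  (L1)  txn=BusRd  M[L1]=30
step 3: P2: load  L1  ⟶  ISS  (L1)  txn=BusRd  M[L1]=30
step 4: P2: store L0 := 91  ⟶  IIM  (L0)  txn=BusRdX  M[L0]=70
step 5: P2: load  L0  ⟶  IIM  (L0)  txn=∅  M[L0]=70
step 6: P0: load  L2  ⟶  EII  (L2)  txn=BusRd  M[L2]=50
step 7: P1: store L3 := 63  ⟶  IMI  (L3)  txn=BusRdX  M[L3]=50
step 8: P1: store L1 := 49  ⟶  IMI  (L1)  txn=BusUpgr  M[L1]=30
step 9: P2: load  L5  ⟶  SIS  (L5)  txn=BusRd  M[L5]=20
step 10: P2: load  L1  ⟶  IOS  (L1)  txn=BusRd  M[L1]=30
step 11: P2: load  L3  ⟶  IOS  (L3)  txn=BusRd  M[L3]=50
step 12: P2: store L1 := 57  ⟶  IIM  (L1)  txn=BusUpgr+Flush  M[L1]=49
step 13: P0: load  L5  ⟶  SIS  (L5)  txn=∅  M[L5]=20
step 14: P0: load  L6  ⟶  EII  (L6)  txn=BusRd  M[L6]=80
step 15: P1: load  L3  ⟶  IOS  (L3)  txn=∅  M[L3]=50
step 16: P1: store L4 := 38  ⟶  IMI  (L4)  txn=BusRdX  M[L4]=60
step 17: P1: store L3 := 94  ⟶  IMI  (L3)  txn=BusUpgr  M[L3]=50
step 18: P0: load  L2  ⟶  EII  (L2)  txn=∅  M[L2]=50
step 19: P1: store L3 := 50  ⟶  IMI  (L3)  txn=∅  M[L3]=50
step 20: P2: store L1 := 66  ⟶  IIM  (L1)  txn=∅  M[L1]=49
step 21: P0: load  L0  ⟶  SIO  (L0)  txn=BusRd  M[L0]=70
step 22: P2: load  L6  ⟶  SIS  (L6)  txn=BusRd  M[L6]=80
step 23: P2: store L2 := 62  ⟶  IIM  (L2)  txn=BusRdX  M[L2]=50
step 24: P1: load  L2  ⟶  ISO  (L2)  txn=BusRd  M[L2]=50
step 25: P0: load  L5  ⟶  SIS  (L5)  txn=∅  M[L5]=20
step 26: P0: load  L5  ⟶  SIS  (L5)  txn=∅  M[L5]=20
step 27: P2: store L4 := 3  ⟶  IIM  (L4)  txn=BusRdX+Flush  M[L4]=38
step 28: P2: store L6 := 5  ⟶  IIM  (L6)  txn=BusUpgr  M[L6]=80
step 29: P0: store L1 := 42  ⟶  MII  (L1)  txn=BusRdX+Flush  M[L1]=66
step 30: P1: store L5 := 65  ⟶  IMI  (L5)  txn=BusRdX  M[L5]=20

bus = BusRd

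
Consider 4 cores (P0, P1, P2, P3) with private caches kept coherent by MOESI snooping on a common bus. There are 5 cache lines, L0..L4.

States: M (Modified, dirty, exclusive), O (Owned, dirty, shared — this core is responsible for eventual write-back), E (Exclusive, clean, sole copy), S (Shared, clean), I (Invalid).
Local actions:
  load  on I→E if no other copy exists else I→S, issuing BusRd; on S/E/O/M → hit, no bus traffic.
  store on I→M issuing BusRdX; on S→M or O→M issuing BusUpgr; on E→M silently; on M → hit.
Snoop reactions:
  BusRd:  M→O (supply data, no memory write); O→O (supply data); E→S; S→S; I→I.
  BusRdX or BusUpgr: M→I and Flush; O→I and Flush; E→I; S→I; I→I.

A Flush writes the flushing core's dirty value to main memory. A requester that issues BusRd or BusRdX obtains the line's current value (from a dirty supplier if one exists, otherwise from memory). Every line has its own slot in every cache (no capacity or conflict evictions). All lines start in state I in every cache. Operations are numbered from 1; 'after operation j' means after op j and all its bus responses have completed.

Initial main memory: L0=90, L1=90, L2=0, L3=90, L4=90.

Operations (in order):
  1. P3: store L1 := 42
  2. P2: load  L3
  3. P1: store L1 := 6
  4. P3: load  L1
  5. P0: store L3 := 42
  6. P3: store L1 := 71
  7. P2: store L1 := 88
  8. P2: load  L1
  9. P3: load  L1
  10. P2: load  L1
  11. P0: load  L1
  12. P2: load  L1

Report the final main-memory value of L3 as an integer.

  op1 P3: store L1 := 42 → I/I/I/M on L1; bus BusRdX; mem=90
  op2 P2: load  L3 → I/I/E/I on L3; bus BusRd; mem=90
  op3 P1: store L1 := 6 → I/M/I/I on L1; bus BusRdX Flush; mem=42
  op4 P3: load  L1 → I/O/I/S on L1; bus BusRd; mem=42
  op5 P0: store L3 := 42 → M/I/I/I on L3; bus BusRdX; mem=90
  op6 P3: store L1 := 71 → I/I/I/M on L1; bus BusUpgr Flush; mem=6
  op7 P2: store L1 := 88 → I/I/M/I on L1; bus BusRdX Flush; mem=71
  op8 P2: load  L1 → I/I/M/I on L1; bus (none); mem=71
  op9 P3: load  L1 → I/I/O/S on L1; bus BusRd; mem=71
  op10 P2: load  L1 → I/I/O/S on L1; bus (none); mem=71
  op11 P0: load  L1 → S/I/O/S on L1; bus BusRd; mem=71
  op12 P2: load  L1 → S/I/O/S on L1; bus (none); mem=71

memory[L3] = 90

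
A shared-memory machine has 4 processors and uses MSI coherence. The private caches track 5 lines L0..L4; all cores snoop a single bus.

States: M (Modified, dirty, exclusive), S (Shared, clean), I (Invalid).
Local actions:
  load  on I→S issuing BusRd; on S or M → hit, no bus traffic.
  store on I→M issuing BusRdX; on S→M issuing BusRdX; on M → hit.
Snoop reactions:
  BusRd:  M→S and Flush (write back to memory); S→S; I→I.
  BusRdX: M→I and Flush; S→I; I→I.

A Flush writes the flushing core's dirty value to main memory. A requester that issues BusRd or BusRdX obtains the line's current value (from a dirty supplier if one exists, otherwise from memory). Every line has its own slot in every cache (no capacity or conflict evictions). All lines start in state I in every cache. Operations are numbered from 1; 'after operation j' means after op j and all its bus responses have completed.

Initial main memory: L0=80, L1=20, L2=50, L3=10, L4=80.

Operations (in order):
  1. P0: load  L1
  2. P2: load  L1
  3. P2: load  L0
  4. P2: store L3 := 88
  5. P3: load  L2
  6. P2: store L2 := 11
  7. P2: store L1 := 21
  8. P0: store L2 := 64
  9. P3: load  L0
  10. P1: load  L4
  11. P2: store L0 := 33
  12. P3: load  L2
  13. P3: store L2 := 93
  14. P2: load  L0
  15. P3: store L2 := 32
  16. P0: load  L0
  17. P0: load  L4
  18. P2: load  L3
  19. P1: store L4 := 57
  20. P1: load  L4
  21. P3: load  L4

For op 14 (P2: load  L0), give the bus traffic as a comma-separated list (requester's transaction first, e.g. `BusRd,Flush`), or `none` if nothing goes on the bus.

bus = none

step 1: P0: load  L1  ⟶  SIII  (L1)  txn=BusRd  M[L1]=20
step 2: P2: load  L1  ⟶  SISI  (L1)  txn=BusRd  M[L1]=20
step 3: P2: load  L0  ⟶  IISI  (L0)  txn=BusRd  M[L0]=80
step 4: P2: store L3 := 88  ⟶  IIMI  (L3)  txn=BusRdX  M[L3]=10
step 5: P3: load  L2  ⟶  IIIS  (L2)  txn=BusRd  M[L2]=50
step 6: P2: store L2 := 11  ⟶  IIMI  (L2)  txn=BusRdX  M[L2]=50
step 7: P2: store L1 := 21  ⟶  IIMI  (L1)  txn=BusRdX  M[L1]=20
step 8: P0: store L2 := 64  ⟶  MIII  (L2)  txn=BusRdX+Flush  M[L2]=11
step 9: P3: load  L0  ⟶  IISS  (L0)  txn=BusRd  M[L0]=80
step 10: P1: load  L4  ⟶  ISII  (L4)  txn=BusRd  M[L4]=80
step 11: P2: store L0 := 33  ⟶  IIMI  (L0)  txn=BusRdX  M[L0]=80
step 12: P3: load  L2  ⟶  SIIS  (L2)  txn=BusRd+Flush  M[L2]=64
step 13: P3: store L2 := 93  ⟶  IIIM  (L2)  txn=BusRdX  M[L2]=64
step 14: P2: load  L0  ⟶  IIMI  (L0)  txn=∅  M[L0]=80
step 15: P3: store L2 := 32  ⟶  IIIM  (L2)  txn=∅  M[L2]=64
step 16: P0: load  L0  ⟶  SISI  (L0)  txn=BusRd+Flush  M[L0]=33
step 17: P0: load  L4  ⟶  SSII  (L4)  txn=BusRd  M[L4]=80
step 18: P2: load  L3  ⟶  IIMI  (L3)  txn=∅  M[L3]=10
step 19: P1: store L4 := 57  ⟶  IMII  (L4)  txn=BusRdX  M[L4]=80
step 20: P1: load  L4  ⟶  IMII  (L4)  txn=∅  M[L4]=80
step 21: P3: load  L4  ⟶  ISIS  (L4)  txn=BusRd+Flush  M[L4]=57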